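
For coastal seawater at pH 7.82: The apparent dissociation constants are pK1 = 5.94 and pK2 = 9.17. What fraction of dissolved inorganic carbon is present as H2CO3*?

α₀ = 0.0125

α₀ = 1 / (1 + K1/[H⁺] + K1K2/[H⁺]²) = 1 / (1 + 10^+1.88 + 10^+0.53)
   = 1 / (1 + 75.858 + 3.3884) = 1/80.246 = 0.01246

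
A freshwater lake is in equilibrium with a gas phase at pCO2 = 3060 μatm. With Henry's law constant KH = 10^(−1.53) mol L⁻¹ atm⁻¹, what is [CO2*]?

KH = 10^(−1.53) = 2.951×10^-2 mol L⁻¹ atm⁻¹
[CO2*] = KH · pCO2 = 2.951×10^-2 × 3060×10^-6 atm = 9.03×10^-5 mol/L

[CO2*] = 90.3 μmol/L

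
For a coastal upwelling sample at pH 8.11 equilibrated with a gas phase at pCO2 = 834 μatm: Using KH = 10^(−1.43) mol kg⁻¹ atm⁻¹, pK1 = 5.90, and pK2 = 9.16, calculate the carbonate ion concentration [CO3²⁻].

[CO2*] = KH · pCO2 = 10^(−1.43) × 834×10^-6 = 3.099×10^-5 mol/kg
α₀ = 1/(1 + K1/[H⁺] + K1K2/[H⁺]²) = 1/(1 + 10^+2.21 + 10^+1.16) = 0.005630
DIC = [CO2*]/α₀ = 3.099×10^-5 / 0.005630 = 5.504 mmol/kg
[CO3²⁻] = α₂·DIC; α₂ = 0.08137, so [CO3²⁻] = 0.08137 × 5.504 = 0.448 mmol/kg

[CO3²⁻] = 0.448 mmol/kg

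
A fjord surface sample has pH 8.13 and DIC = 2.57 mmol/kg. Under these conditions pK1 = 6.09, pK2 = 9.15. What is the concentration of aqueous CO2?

α₀ = 1 / (1 + K1/[H⁺] + K1K2/[H⁺]²) = 1 / (1 + 10^+2.04 + 10^+1.02)
   = 1 / (1 + 109.65 + 10.471) = 1/121.12 = 0.008256
[CO2*] = α₀ × DIC = 0.008256 × 2.57 = 0.0212 mmol/kg

[CO2*] = 0.0212 mmol/kg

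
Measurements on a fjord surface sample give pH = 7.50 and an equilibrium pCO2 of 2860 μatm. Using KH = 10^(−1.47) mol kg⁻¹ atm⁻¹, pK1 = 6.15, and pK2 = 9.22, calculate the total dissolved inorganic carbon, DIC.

[CO2*] = KH · pCO2 = 10^(−1.47) × 2860×10^-6 = 9.691×10^-5 mol/kg
α₀ = 1/(1 + K1/[H⁺] + K1K2/[H⁺]²) = 1/(1 + 10^+1.35 + 10^-0.37) = 0.04199
DIC = [CO2*]/α₀ = 9.691×10^-5 / 0.04199 = 2.31 mmol/kg

DIC = 2.31 mmol/kg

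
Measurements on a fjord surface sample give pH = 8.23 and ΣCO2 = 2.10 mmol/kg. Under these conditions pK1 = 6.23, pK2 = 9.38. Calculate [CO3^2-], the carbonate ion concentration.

[CO3²⁻] = 0.138 mmol/kg

α₂ = 1 / (1 + [H⁺]/K2 + [H⁺]²/(K1K2)) = 1 / (1 + 10^+1.15 + 10^-0.85)
   = 1 / (1 + 14.125 + 0.14125) = 1/15.267 = 0.06550
[CO3²⁻] = α₂ × DIC = 0.06550 × 2.10 = 0.138 mmol/kg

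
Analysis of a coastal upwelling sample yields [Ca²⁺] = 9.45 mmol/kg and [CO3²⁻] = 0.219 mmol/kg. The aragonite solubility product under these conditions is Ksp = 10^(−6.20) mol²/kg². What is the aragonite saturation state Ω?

Ω = 3.28

Ksp = 10^(−6.20) = 6.310×10^-7
Ω = [Ca²⁺][CO3²⁻]/Ksp = (9.45×10^-3)(0.219×10^-3) / 6.310×10^-7 = 3.28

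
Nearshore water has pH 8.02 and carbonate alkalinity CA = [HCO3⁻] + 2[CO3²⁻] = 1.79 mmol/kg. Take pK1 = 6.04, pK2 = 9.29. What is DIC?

DIC = 1.72 mmol/kg

CA = [HCO3⁻] + 2[CO3²⁻] = (α₁ + 2α₂)·DIC
At pH 8.02: [H⁺]/K1 = 10^-1.98 = 0.010471, K2/[H⁺] = 10^-1.27 = 0.053703
α₁ = 1/(1 + 0.010471 + 0.053703) = 1/1.0642 = 0.9397; α₂ = α₁·K2/[H⁺] = 0.05046
α₁ + 2α₂ = 1.0406
DIC = CA / (α₁ + 2α₂) = 1.79 / 1.0406 = 1.72 mmol/kg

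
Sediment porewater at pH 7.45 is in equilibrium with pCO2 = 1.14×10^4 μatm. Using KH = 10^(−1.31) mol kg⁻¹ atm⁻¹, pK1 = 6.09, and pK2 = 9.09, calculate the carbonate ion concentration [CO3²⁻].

[CO2*] = KH · pCO2 = 10^(−1.31) × 1.14×10^4×10^-6 = 5.583×10^-4 mol/kg
α₀ = 1/(1 + K1/[H⁺] + K1K2/[H⁺]²) = 1/(1 + 10^+1.36 + 10^-0.28) = 0.04093
DIC = [CO2*]/α₀ = 5.583×10^-4 / 0.04093 = 13.64 mmol/kg
[CO3²⁻] = α₂·DIC; α₂ = 0.02148, so [CO3²⁻] = 0.02148 × 13.64 = 0.293 mmol/kg

[CO3²⁻] = 0.293 mmol/kg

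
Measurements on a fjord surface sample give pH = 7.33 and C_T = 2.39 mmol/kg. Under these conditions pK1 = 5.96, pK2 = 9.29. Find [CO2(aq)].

[CO2*] = 0.0968 mmol/kg

α₀ = 1 / (1 + K1/[H⁺] + K1K2/[H⁺]²) = 1 / (1 + 10^+1.37 + 10^-0.59)
   = 1 / (1 + 23.442 + 0.25704) = 1/24.699 = 0.04049
[CO2*] = α₀ × DIC = 0.04049 × 2.39 = 0.0968 mmol/kg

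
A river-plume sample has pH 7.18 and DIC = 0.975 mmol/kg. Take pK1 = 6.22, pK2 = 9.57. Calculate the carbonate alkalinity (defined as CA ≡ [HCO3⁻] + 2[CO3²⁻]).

CA = 0.883 mmol/kg

CA = [HCO3⁻] + 2[CO3²⁻] = (α₁ + 2α₂)·DIC
At pH 7.18: [H⁺]/K1 = 10^-0.96 = 0.10965, K2/[H⁺] = 10^-2.39 = 0.0040738
α₁ = 1/(1 + 0.10965 + 0.0040738) = 1/1.1137 = 0.8979; α₂ = α₁·K2/[H⁺] = 0.003658
α₁ + 2α₂ = 0.9052
CA = 0.9052 × 0.975 = 0.883 mmol/kg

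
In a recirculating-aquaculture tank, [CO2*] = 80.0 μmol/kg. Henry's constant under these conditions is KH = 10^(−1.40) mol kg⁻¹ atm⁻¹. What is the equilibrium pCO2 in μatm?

KH = 10^(−1.40) = 3.981×10^-2 mol kg⁻¹ atm⁻¹
pCO2 = [CO2*]/KH = 80.0×10^-6 / 3.981×10^-2 = 2.01×10^-3 atm = 2010 μatm

pCO2 = 2010 μatm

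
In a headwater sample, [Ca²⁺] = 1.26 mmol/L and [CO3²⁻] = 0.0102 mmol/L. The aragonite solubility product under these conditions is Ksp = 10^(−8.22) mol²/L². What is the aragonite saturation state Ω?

Ksp = 10^(−8.22) = 6.026×10^-9
Ω = [Ca²⁺][CO3²⁻]/Ksp = (1.26×10^-3)(0.0102×10^-3) / 6.026×10^-9 = 2.13

Ω = 2.13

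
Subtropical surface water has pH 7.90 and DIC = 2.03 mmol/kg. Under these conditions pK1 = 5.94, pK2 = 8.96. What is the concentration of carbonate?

α₂ = 1 / (1 + [H⁺]/K2 + [H⁺]²/(K1K2)) = 1 / (1 + 10^+1.06 + 10^-0.90)
   = 1 / (1 + 11.482 + 0.12589) = 1/12.607 = 0.07932
[CO3²⁻] = α₂ × DIC = 0.07932 × 2.03 = 0.161 mmol/kg

[CO3²⁻] = 0.161 mmol/kg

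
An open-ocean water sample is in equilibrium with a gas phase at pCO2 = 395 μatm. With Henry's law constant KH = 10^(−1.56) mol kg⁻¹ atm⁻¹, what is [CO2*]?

[CO2*] = 10.9 μmol/kg

KH = 10^(−1.56) = 2.754×10^-2 mol kg⁻¹ atm⁻¹
[CO2*] = KH · pCO2 = 2.754×10^-2 × 395×10^-6 atm = 1.09×10^-5 mol/kg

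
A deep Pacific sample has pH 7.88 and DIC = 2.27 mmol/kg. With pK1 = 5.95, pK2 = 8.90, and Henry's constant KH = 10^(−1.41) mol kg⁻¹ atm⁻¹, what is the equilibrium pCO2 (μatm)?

α₀ = 1 / (1 + K1/[H⁺] + K1K2/[H⁺]²) = 1 / (1 + 10^+1.93 + 10^+0.91)
   = 1 / (1 + 85.114 + 8.1283) = 1/94.242 = 0.01061
[CO2*] = α₀ × DIC = 0.01061 × 2.27 = 0.02409 mmol/kg
pCO2 = [CO2*]/KH = 2.409×10^-5 / 3.890×10^-2 = 619 μatm

pCO2 = 619 μatm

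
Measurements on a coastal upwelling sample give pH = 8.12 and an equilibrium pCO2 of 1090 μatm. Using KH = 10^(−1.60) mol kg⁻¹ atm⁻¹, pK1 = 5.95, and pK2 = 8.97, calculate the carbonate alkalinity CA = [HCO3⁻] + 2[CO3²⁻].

[CO2*] = KH · pCO2 = 10^(−1.60) × 1090×10^-6 = 2.738×10^-5 mol/kg
α₀ = 1/(1 + K1/[H⁺] + K1K2/[H⁺]²) = 1/(1 + 10^+2.17 + 10^+1.32) = 0.005889
DIC = [CO2*]/α₀ = 2.738×10^-5 / 0.005889 = 4.649 mmol/kg
CA = (α₁ + 2α₂)·DIC = (0.8711 + 2×0.1230) × 4.649 = 5.19 mmol/kg

CA = 5.19 mmol/kg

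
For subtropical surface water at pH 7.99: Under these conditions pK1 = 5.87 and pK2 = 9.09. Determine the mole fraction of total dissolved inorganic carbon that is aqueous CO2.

α₀ = 0.00698

α₀ = 1 / (1 + K1/[H⁺] + K1K2/[H⁺]²) = 1 / (1 + 10^+2.12 + 10^+1.02)
   = 1 / (1 + 131.83 + 10.471) = 1/143.30 = 0.006979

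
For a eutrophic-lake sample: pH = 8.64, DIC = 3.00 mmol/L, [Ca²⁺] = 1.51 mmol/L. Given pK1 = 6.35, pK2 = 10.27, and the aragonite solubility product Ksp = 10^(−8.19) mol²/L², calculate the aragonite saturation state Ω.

α₂ = 1 / (1 + [H⁺]/K2 + [H⁺]²/(K1K2)) = 1 / (1 + 10^+1.63 + 10^-0.66)
   = 1 / (1 + 42.658 + 0.21878) = 1/43.877 = 0.02279
[CO3²⁻] = α₂ × DIC = 0.02279 × 3.00 = 0.06837 mmol/L
Ksp = 10^(−8.19) = 6.457×10^-9
Ω = [Ca²⁺][CO3²⁻]/Ksp = (1.51×10^-3)(6.837×10^-5) / 6.457×10^-9 = 16.0

Ω = 16.0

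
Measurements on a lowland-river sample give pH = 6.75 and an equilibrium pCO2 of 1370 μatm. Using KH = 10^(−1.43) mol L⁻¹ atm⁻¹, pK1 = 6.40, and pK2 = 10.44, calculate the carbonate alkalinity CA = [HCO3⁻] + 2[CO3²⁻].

[CO2*] = KH · pCO2 = 10^(−1.43) × 1370×10^-6 = 5.090×10^-5 mol/L
α₀ = 1/(1 + K1/[H⁺] + K1K2/[H⁺]²) = 1/(1 + 10^+0.35 + 10^-3.34) = 0.3087
DIC = [CO2*]/α₀ = 5.090×10^-5 / 0.3087 = 0.1649 mmol/L
CA = (α₁ + 2α₂)·DIC = (0.6911 + 2×0.0001411) × 0.1649 = 0.114 mmol/L

CA = 0.114 mmol/L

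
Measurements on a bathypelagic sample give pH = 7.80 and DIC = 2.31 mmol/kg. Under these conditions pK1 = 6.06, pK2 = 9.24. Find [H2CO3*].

α₀ = 1 / (1 + K1/[H⁺] + K1K2/[H⁺]²) = 1 / (1 + 10^+1.74 + 10^+0.30)
   = 1 / (1 + 54.954 + 1.9953) = 1/57.949 = 0.01726
[CO2*] = α₀ × DIC = 0.01726 × 2.31 = 0.0399 mmol/kg

[CO2*] = 0.0399 mmol/kg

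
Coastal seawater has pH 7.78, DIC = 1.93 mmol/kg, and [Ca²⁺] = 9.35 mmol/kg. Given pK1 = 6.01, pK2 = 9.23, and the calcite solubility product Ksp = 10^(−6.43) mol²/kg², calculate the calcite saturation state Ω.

α₂ = 1 / (1 + [H⁺]/K2 + [H⁺]²/(K1K2)) = 1 / (1 + 10^+1.45 + 10^-0.32)
   = 1 / (1 + 28.184 + 0.47863) = 1/29.662 = 0.03371
[CO3²⁻] = α₂ × DIC = 0.03371 × 1.93 = 0.06507 mmol/kg
Ksp = 10^(−6.43) = 3.715×10^-7
Ω = [Ca²⁺][CO3²⁻]/Ksp = (9.35×10^-3)(6.507×10^-5) / 3.715×10^-7 = 1.64

Ω = 1.64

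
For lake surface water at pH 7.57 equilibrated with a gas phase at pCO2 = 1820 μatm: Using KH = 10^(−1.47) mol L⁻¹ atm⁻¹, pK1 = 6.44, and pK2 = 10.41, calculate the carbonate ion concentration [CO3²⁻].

[CO2*] = KH · pCO2 = 10^(−1.47) × 1820×10^-6 = 6.167×10^-5 mol/L
α₀ = 1/(1 + K1/[H⁺] + K1K2/[H⁺]²) = 1/(1 + 10^+1.13 + 10^-1.71) = 0.06892
DIC = [CO2*]/α₀ = 6.167×10^-5 / 0.06892 = 0.8948 mmol/L
[CO3²⁻] = α₂·DIC; α₂ = 0.001344, so [CO3²⁻] = 0.001344 × 0.8948 = 0.00120 mmol/L = 1.20 μmol/L

[CO3²⁻] = 1.20 μmol/L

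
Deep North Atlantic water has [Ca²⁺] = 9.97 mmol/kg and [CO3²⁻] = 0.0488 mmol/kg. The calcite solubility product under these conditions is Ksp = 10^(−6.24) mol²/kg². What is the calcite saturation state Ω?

Ksp = 10^(−6.24) = 5.754×10^-7
Ω = [Ca²⁺][CO3²⁻]/Ksp = (9.97×10^-3)(0.0488×10^-3) / 5.754×10^-7 = 0.846

Ω = 0.846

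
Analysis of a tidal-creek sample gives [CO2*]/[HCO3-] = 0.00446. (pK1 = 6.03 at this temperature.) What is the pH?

From K1 = [H⁺][HCO3-]/[CO2*]:  pH = pK1 − log₁₀([CO2*]/[HCO3-])
log₁₀(0.00446) = -2.351
pH = 6.03 − (-2.351) = 8.38

pH = 8.38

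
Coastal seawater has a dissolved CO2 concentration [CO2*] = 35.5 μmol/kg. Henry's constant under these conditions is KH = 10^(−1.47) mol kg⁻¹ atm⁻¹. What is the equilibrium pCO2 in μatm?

pCO2 = 1050 μatm

KH = 10^(−1.47) = 3.388×10^-2 mol kg⁻¹ atm⁻¹
pCO2 = [CO2*]/KH = 35.5×10^-6 / 3.388×10^-2 = 1.05×10^-3 atm = 1050 μatm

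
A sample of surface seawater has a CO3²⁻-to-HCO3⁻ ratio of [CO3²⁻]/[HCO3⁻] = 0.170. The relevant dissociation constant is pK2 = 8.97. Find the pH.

pH = 8.20

From K2 = [H⁺][CO3²⁻]/[HCO3⁻]:  pH = pK2 + log₁₀([CO3²⁻]/[HCO3⁻])
log₁₀(0.170) = -0.770
pH = 8.97 + (-0.770) = 8.20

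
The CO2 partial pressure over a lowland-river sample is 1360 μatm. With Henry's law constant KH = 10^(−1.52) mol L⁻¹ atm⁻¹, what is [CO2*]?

KH = 10^(−1.52) = 3.020×10^-2 mol L⁻¹ atm⁻¹
[CO2*] = KH · pCO2 = 3.020×10^-2 × 1360×10^-6 atm = 4.11×10^-5 mol/L

[CO2*] = 41.1 μmol/L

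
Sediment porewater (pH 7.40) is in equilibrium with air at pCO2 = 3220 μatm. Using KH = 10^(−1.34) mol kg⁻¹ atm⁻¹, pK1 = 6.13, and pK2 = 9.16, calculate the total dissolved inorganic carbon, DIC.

DIC = 2.94 mmol/kg

[CO2*] = KH · pCO2 = 10^(−1.34) × 3220×10^-6 = 1.472×10^-4 mol/kg
α₀ = 1/(1 + K1/[H⁺] + K1K2/[H⁺]²) = 1/(1 + 10^+1.27 + 10^-0.49) = 0.05014
DIC = [CO2*]/α₀ = 1.472×10^-4 / 0.05014 = 2.94 mmol/kg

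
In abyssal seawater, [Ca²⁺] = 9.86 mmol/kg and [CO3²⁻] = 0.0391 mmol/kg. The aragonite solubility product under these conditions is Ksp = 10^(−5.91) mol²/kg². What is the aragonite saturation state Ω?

Ksp = 10^(−5.91) = 1.230×10^-6
Ω = [Ca²⁺][CO3²⁻]/Ksp = (9.86×10^-3)(0.0391×10^-3) / 1.230×10^-6 = 0.313

Ω = 0.313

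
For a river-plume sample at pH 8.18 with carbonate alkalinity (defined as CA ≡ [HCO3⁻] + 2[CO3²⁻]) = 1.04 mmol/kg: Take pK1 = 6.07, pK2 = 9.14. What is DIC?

DIC = 0.953 mmol/kg

CA = [HCO3⁻] + 2[CO3²⁻] = (α₁ + 2α₂)·DIC
At pH 8.18: [H⁺]/K1 = 10^-2.11 = 0.0077625, K2/[H⁺] = 10^-0.96 = 0.10965
α₁ = 1/(1 + 0.0077625 + 0.10965) = 1/1.1174 = 0.8949; α₂ = α₁·K2/[H⁺] = 0.09813
α₁ + 2α₂ = 1.0912
DIC = CA / (α₁ + 2α₂) = 1.04 / 1.0912 = 0.953 mmol/kg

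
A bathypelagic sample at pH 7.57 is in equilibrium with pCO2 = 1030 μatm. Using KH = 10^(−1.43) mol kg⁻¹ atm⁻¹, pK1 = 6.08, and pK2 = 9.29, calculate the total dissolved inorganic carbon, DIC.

DIC = 1.24 mmol/kg

[CO2*] = KH · pCO2 = 10^(−1.43) × 1030×10^-6 = 3.827×10^-5 mol/kg
α₀ = 1/(1 + K1/[H⁺] + K1K2/[H⁺]²) = 1/(1 + 10^+1.49 + 10^-0.23) = 0.03078
DIC = [CO2*]/α₀ = 3.827×10^-5 / 0.03078 = 1.24 mmol/kg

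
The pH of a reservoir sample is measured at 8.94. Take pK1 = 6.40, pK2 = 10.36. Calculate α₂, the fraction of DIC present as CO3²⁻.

α₂ = 1 / (1 + [H⁺]/K2 + [H⁺]²/(K1K2)) = 1 / (1 + 10^+1.42 + 10^-1.12)
   = 1 / (1 + 26.303 + 0.075858) = 1/27.379 = 0.03652

α₂ = 0.0365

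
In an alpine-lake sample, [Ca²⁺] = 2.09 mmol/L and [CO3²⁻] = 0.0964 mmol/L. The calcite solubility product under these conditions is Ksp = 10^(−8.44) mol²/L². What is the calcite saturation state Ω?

Ω = 55.5

Ksp = 10^(−8.44) = 3.631×10^-9
Ω = [Ca²⁺][CO3²⁻]/Ksp = (2.09×10^-3)(0.0964×10^-3) / 3.631×10^-9 = 55.5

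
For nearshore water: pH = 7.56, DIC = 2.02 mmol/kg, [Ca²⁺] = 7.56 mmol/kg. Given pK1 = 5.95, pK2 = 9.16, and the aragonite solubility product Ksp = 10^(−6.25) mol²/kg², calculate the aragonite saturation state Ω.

α₂ = 1 / (1 + [H⁺]/K2 + [H⁺]²/(K1K2)) = 1 / (1 + 10^+1.60 + 10^-0.01)
   = 1 / (1 + 39.811 + 0.97724) = 1/41.788 = 0.02393
[CO3²⁻] = α₂ × DIC = 0.02393 × 2.02 = 0.04834 mmol/kg
Ksp = 10^(−6.25) = 5.623×10^-7
Ω = [Ca²⁺][CO3²⁻]/Ksp = (7.56×10^-3)(4.834×10^-5) / 5.623×10^-7 = 0.650

Ω = 0.650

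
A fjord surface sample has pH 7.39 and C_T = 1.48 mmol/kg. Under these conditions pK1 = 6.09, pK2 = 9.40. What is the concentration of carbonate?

α₂ = 1 / (1 + [H⁺]/K2 + [H⁺]²/(K1K2)) = 1 / (1 + 10^+2.01 + 10^+0.71)
   = 1 / (1 + 102.33 + 5.1286) = 1/108.46 = 0.009220
[CO3²⁻] = α₂ × DIC = 0.009220 × 1.48 = 0.0136 mmol/kg = 13.6 μmol/kg

[CO3²⁻] = 13.6 μmol/kg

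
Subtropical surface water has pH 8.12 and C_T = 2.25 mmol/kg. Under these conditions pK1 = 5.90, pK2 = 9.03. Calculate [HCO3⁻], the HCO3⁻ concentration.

α₁ = 1 / (1 + [H⁺]/K1 + K2/[H⁺]) = 1 / (1 + 10^-2.22 + 10^-0.91)
   = 1 / (1 + 0.0060256 + 0.12303) = 1/1.1291 = 0.8857
[HCO3⁻] = α₁ × DIC = 0.8857 × 2.25 = 1.99 mmol/kg

[HCO3⁻] = 1.99 mmol/kg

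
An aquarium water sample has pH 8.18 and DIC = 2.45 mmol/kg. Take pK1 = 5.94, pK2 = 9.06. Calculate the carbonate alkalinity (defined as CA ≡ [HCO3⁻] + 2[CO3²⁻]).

CA = 2.72 mmol/kg

CA = [HCO3⁻] + 2[CO3²⁻] = (α₁ + 2α₂)·DIC
At pH 8.18: [H⁺]/K1 = 10^-2.24 = 0.0057544, K2/[H⁺] = 10^-0.88 = 0.13183
α₁ = 1/(1 + 0.0057544 + 0.13183) = 1/1.1376 = 0.8791; α₂ = α₁·K2/[H⁺] = 0.1159
α₁ + 2α₂ = 1.1108
CA = 1.1108 × 2.45 = 2.72 mmol/kg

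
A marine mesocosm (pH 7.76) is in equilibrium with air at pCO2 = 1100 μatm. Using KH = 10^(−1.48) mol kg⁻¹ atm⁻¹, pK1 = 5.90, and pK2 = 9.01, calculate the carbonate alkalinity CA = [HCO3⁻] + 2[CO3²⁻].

[CO2*] = KH · pCO2 = 10^(−1.48) × 1100×10^-6 = 3.642×10^-5 mol/kg
α₀ = 1/(1 + K1/[H⁺] + K1K2/[H⁺]²) = 1/(1 + 10^+1.86 + 10^+0.61) = 0.01290
DIC = [CO2*]/α₀ = 3.642×10^-5 / 0.01290 = 2.824 mmol/kg
CA = (α₁ + 2α₂)·DIC = (0.9345 + 2×0.05255) × 2.824 = 2.94 mmol/kg

CA = 2.94 mmol/kg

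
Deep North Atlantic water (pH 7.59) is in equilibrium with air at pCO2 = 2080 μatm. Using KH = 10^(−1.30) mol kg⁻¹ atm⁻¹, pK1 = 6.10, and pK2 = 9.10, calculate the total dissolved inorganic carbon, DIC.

[CO2*] = KH · pCO2 = 10^(−1.30) × 2080×10^-6 = 1.042×10^-4 mol/kg
α₀ = 1/(1 + K1/[H⁺] + K1K2/[H⁺]²) = 1/(1 + 10^+1.49 + 10^-0.02) = 0.03043
DIC = [CO2*]/α₀ = 1.042×10^-4 / 0.03043 = 3.43 mmol/kg

DIC = 3.43 mmol/kg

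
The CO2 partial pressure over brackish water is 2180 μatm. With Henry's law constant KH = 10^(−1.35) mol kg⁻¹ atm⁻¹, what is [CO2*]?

[CO2*] = 97.4 μmol/kg

KH = 10^(−1.35) = 4.467×10^-2 mol kg⁻¹ atm⁻¹
[CO2*] = KH · pCO2 = 4.467×10^-2 × 2180×10^-6 atm = 9.74×10^-5 mol/kg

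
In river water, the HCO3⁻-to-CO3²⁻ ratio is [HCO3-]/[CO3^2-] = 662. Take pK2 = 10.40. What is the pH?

pH = 7.58

From K2 = [H⁺][CO3^2-]/[HCO3-]:  pH = pK2 − log₁₀([HCO3-]/[CO3^2-])
log₁₀(662) = +2.821
pH = 10.40 − (+2.821) = 7.58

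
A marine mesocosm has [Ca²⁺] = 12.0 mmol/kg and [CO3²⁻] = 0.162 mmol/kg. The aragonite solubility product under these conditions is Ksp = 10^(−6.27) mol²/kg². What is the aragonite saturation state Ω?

Ksp = 10^(−6.27) = 5.370×10^-7
Ω = [Ca²⁺][CO3²⁻]/Ksp = (12.0×10^-3)(0.162×10^-3) / 5.370×10^-7 = 3.62

Ω = 3.62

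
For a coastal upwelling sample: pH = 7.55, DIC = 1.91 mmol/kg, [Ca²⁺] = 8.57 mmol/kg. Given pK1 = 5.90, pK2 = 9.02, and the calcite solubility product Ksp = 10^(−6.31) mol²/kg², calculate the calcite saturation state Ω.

Ω = 1.07

α₂ = 1 / (1 + [H⁺]/K2 + [H⁺]²/(K1K2)) = 1 / (1 + 10^+1.47 + 10^-0.18)
   = 1 / (1 + 29.512 + 0.66069) = 1/31.173 = 0.03208
[CO3²⁻] = α₂ × DIC = 0.03208 × 1.91 = 0.06127 mmol/kg
Ksp = 10^(−6.31) = 4.898×10^-7
Ω = [Ca²⁺][CO3²⁻]/Ksp = (8.57×10^-3)(6.127×10^-5) / 4.898×10^-7 = 1.07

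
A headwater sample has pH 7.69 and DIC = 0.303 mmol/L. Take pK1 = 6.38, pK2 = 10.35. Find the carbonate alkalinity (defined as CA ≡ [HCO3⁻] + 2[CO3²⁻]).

CA = [HCO3⁻] + 2[CO3²⁻] = (α₁ + 2α₂)·DIC
At pH 7.69: [H⁺]/K1 = 10^-1.31 = 0.048978, K2/[H⁺] = 10^-2.66 = 0.0021878
α₁ = 1/(1 + 0.048978 + 0.0021878) = 1/1.0512 = 0.9513; α₂ = α₁·K2/[H⁺] = 0.002081
α₁ + 2α₂ = 0.9555
CA = 0.9555 × 0.303 = 0.290 mmol/L

CA = 0.290 mmol/L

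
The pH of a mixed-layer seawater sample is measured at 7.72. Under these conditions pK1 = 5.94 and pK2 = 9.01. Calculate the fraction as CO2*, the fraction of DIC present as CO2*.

α₀ = 1 / (1 + K1/[H⁺] + K1K2/[H⁺]²) = 1 / (1 + 10^+1.78 + 10^+0.49)
   = 1 / (1 + 60.256 + 3.0903) = 1/64.346 = 0.01554

α₀ = 0.0155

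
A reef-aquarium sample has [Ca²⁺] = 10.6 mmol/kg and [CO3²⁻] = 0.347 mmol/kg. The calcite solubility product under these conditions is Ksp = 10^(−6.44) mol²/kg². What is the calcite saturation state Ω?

Ksp = 10^(−6.44) = 3.631×10^-7
Ω = [Ca²⁺][CO3²⁻]/Ksp = (10.6×10^-3)(0.347×10^-3) / 3.631×10^-7 = 10.1

Ω = 10.1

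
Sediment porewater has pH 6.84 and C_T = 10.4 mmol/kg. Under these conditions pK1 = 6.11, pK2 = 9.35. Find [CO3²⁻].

[CO3²⁻] = 0.0270 mmol/kg

α₂ = 1 / (1 + [H⁺]/K2 + [H⁺]²/(K1K2)) = 1 / (1 + 10^+2.51 + 10^+1.78)
   = 1 / (1 + 323.59 + 60.256) = 1/384.85 = 0.002598
[CO3²⁻] = α₂ × DIC = 0.002598 × 10.4 = 0.0270 mmol/kg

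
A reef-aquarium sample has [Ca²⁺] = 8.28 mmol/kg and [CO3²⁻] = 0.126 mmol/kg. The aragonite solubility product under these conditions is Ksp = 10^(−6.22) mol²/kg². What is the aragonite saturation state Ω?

Ω = 1.73

Ksp = 10^(−6.22) = 6.026×10^-7
Ω = [Ca²⁺][CO3²⁻]/Ksp = (8.28×10^-3)(0.126×10^-3) / 6.026×10^-7 = 1.73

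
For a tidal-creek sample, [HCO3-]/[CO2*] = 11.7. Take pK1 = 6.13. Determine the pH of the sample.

pH = 7.20

From K1 = [H⁺][HCO3-]/[CO2*]:  pH = pK1 + log₁₀([HCO3-]/[CO2*])
log₁₀(11.7) = +1.068
pH = 6.13 + (+1.068) = 7.20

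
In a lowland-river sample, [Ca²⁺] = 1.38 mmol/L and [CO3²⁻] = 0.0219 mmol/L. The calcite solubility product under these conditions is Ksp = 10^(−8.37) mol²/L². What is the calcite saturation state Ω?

Ksp = 10^(−8.37) = 4.266×10^-9
Ω = [Ca²⁺][CO3²⁻]/Ksp = (1.38×10^-3)(0.0219×10^-3) / 4.266×10^-9 = 7.08

Ω = 7.08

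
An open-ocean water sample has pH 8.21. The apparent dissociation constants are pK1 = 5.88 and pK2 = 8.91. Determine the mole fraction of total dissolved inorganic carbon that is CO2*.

α₀ = 1 / (1 + K1/[H⁺] + K1K2/[H⁺]²) = 1 / (1 + 10^+2.33 + 10^+1.63)
   = 1 / (1 + 213.80 + 42.658) = 1/257.45 = 0.003884

α₀ = 0.00388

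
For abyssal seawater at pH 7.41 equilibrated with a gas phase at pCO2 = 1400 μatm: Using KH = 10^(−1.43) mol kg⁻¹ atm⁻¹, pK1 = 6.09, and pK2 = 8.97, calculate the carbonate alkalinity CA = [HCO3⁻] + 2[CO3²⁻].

CA = 1.15 mmol/kg

[CO2*] = KH · pCO2 = 10^(−1.43) × 1400×10^-6 = 5.201×10^-5 mol/kg
α₀ = 1/(1 + K1/[H⁺] + K1K2/[H⁺]²) = 1/(1 + 10^+1.32 + 10^-0.24) = 0.04451
DIC = [CO2*]/α₀ = 5.201×10^-5 / 0.04451 = 1.169 mmol/kg
CA = (α₁ + 2α₂)·DIC = (0.9299 + 2×0.02561) × 1.169 = 1.15 mmol/kg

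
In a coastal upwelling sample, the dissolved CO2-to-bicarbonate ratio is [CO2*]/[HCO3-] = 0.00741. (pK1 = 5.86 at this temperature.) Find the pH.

pH = 7.99

From K1 = [H⁺][HCO3-]/[CO2*]:  pH = pK1 − log₁₀([CO2*]/[HCO3-])
log₁₀(0.00741) = -2.130
pH = 5.86 − (-2.130) = 7.99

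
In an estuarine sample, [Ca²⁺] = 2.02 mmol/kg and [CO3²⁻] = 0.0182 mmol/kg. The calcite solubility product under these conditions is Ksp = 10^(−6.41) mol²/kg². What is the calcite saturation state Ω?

Ksp = 10^(−6.41) = 3.890×10^-7
Ω = [Ca²⁺][CO3²⁻]/Ksp = (2.02×10^-3)(0.0182×10^-3) / 3.890×10^-7 = 0.0945

Ω = 0.0945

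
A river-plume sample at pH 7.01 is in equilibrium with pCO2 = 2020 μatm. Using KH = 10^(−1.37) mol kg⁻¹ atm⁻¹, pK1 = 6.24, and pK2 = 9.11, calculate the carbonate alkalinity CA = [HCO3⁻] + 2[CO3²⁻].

CA = 0.515 mmol/kg

[CO2*] = KH · pCO2 = 10^(−1.37) × 2020×10^-6 = 8.617×10^-5 mol/kg
α₀ = 1/(1 + K1/[H⁺] + K1K2/[H⁺]²) = 1/(1 + 10^+0.77 + 10^-1.33) = 0.1442
DIC = [CO2*]/α₀ = 8.617×10^-5 / 0.1442 = 0.5976 mmol/kg
CA = (α₁ + 2α₂)·DIC = (0.8491 + 2×0.006744) × 0.5976 = 0.515 mmol/kg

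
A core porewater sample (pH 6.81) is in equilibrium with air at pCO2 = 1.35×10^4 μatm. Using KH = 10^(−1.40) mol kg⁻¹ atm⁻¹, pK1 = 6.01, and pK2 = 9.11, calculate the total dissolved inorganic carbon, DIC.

DIC = 3.95 mmol/kg

[CO2*] = KH · pCO2 = 10^(−1.40) × 1.35×10^4×10^-6 = 5.374×10^-4 mol/kg
α₀ = 1/(1 + K1/[H⁺] + K1K2/[H⁺]²) = 1/(1 + 10^+0.80 + 10^-1.50) = 0.1362
DIC = [CO2*]/α₀ = 5.374×10^-4 / 0.1362 = 3.95 mmol/kg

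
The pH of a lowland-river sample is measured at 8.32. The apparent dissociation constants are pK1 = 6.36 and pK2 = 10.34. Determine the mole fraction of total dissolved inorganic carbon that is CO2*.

α₀ = 0.0107

α₀ = 1 / (1 + K1/[H⁺] + K1K2/[H⁺]²) = 1 / (1 + 10^+1.96 + 10^-0.06)
   = 1 / (1 + 91.201 + 0.87096) = 1/93.072 = 0.01074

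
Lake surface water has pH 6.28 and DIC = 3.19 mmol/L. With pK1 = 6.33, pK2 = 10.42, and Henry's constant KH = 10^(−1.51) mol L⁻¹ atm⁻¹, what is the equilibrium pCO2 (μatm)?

α₀ = 1 / (1 + K1/[H⁺] + K1K2/[H⁺]²) = 1 / (1 + 10^-0.05 + 10^-4.19)
   = 1 / (1 + 0.89125 + 6.4565×10^-5) = 1/1.8913 = 0.5287
[CO2*] = α₀ × DIC = 0.5287 × 3.19 = 1.687 mmol/L
pCO2 = [CO2*]/KH = 1.687×10^-3 / 3.090×10^-2 = 5.46×10^4 μatm

pCO2 = 5.46×10^4 μatm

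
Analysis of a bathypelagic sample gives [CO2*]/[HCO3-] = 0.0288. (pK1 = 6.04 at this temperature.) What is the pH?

From K1 = [H⁺][HCO3-]/[CO2*]:  pH = pK1 − log₁₀([CO2*]/[HCO3-])
log₁₀(0.0288) = -1.541
pH = 6.04 − (-1.541) = 7.58

pH = 7.58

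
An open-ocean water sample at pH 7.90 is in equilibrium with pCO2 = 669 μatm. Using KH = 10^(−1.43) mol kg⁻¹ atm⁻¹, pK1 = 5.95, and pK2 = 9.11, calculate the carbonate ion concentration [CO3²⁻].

[CO3²⁻] = 0.137 mmol/kg

[CO2*] = KH · pCO2 = 10^(−1.43) × 669×10^-6 = 2.486×10^-5 mol/kg
α₀ = 1/(1 + K1/[H⁺] + K1K2/[H⁺]²) = 1/(1 + 10^+1.95 + 10^+0.74) = 0.01046
DIC = [CO2*]/α₀ = 2.486×10^-5 / 0.01046 = 2.377 mmol/kg
[CO3²⁻] = α₂·DIC; α₂ = 0.05747, so [CO3²⁻] = 0.05747 × 2.377 = 0.137 mmol/kg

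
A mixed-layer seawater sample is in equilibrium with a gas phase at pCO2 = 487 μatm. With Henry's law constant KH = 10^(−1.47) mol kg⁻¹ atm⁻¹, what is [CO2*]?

[CO2*] = 16.5 μmol/kg

KH = 10^(−1.47) = 3.388×10^-2 mol kg⁻¹ atm⁻¹
[CO2*] = KH · pCO2 = 3.388×10^-2 × 487×10^-6 atm = 1.65×10^-5 mol/kg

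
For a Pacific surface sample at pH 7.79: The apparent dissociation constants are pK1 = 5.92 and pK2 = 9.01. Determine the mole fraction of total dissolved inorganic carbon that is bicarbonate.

α₁ = 1 / (1 + [H⁺]/K1 + K2/[H⁺]) = 1 / (1 + 10^-1.87 + 10^-1.22)
   = 1 / (1 + 0.013490 + 0.060256) = 1/1.0737 = 0.9313

α₁ = 0.931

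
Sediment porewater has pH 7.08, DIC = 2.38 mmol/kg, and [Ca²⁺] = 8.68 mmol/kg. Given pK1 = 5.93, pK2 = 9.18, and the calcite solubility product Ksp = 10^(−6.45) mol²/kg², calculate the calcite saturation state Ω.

Ω = 0.429

α₂ = 1 / (1 + [H⁺]/K2 + [H⁺]²/(K1K2)) = 1 / (1 + 10^+2.10 + 10^+0.95)
   = 1 / (1 + 125.89 + 8.9125) = 1/135.81 = 0.007363
[CO3²⁻] = α₂ × DIC = 0.007363 × 2.38 = 0.01753 mmol/kg = 17.53 μmol/kg
Ksp = 10^(−6.45) = 3.548×10^-7
Ω = [Ca²⁺][CO3²⁻]/Ksp = (8.68×10^-3)(1.753×10^-5) / 3.548×10^-7 = 0.429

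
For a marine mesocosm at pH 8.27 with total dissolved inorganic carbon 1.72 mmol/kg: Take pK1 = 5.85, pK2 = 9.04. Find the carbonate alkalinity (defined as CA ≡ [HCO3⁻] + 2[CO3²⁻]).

CA = 1.96 mmol/kg

CA = [HCO3⁻] + 2[CO3²⁻] = (α₁ + 2α₂)·DIC
At pH 8.27: [H⁺]/K1 = 10^-2.42 = 0.0038019, K2/[H⁺] = 10^-0.77 = 0.16982
α₁ = 1/(1 + 0.0038019 + 0.16982) = 1/1.1736 = 0.8521; α₂ = α₁·K2/[H⁺] = 0.1447
α₁ + 2α₂ = 1.1415
CA = 1.1415 × 1.72 = 1.96 mmol/kg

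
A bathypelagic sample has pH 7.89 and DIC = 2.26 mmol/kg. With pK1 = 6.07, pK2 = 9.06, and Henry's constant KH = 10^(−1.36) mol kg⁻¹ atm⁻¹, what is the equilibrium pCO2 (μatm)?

α₀ = 1 / (1 + K1/[H⁺] + K1K2/[H⁺]²) = 1 / (1 + 10^+1.82 + 10^+0.65)
   = 1 / (1 + 66.069 + 4.4668) = 1/71.536 = 0.01398
[CO2*] = α₀ × DIC = 0.01398 × 2.26 = 0.03159 mmol/kg
pCO2 = [CO2*]/KH = 3.159×10^-5 / 4.365×10^-2 = 724 μatm

pCO2 = 724 μatm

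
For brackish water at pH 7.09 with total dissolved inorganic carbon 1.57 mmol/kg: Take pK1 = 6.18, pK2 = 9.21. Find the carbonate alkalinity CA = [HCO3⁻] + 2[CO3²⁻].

CA = [HCO3⁻] + 2[CO3²⁻] = (α₁ + 2α₂)·DIC
At pH 7.09: [H⁺]/K1 = 10^-0.91 = 0.12303, K2/[H⁺] = 10^-2.12 = 0.0075858
α₁ = 1/(1 + 0.12303 + 0.0075858) = 1/1.1306 = 0.8845; α₂ = α₁·K2/[H⁺] = 0.006709
α₁ + 2α₂ = 0.8979
CA = 0.8979 × 1.57 = 1.41 mmol/kg

CA = 1.41 mmol/kg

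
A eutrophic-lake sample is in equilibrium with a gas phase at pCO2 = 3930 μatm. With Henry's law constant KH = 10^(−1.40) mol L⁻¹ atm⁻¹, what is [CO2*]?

KH = 10^(−1.40) = 3.981×10^-2 mol L⁻¹ atm⁻¹
[CO2*] = KH · pCO2 = 3.981×10^-2 × 3930×10^-6 atm = 1.56×10^-4 mol/L

[CO2*] = 156 μmol/L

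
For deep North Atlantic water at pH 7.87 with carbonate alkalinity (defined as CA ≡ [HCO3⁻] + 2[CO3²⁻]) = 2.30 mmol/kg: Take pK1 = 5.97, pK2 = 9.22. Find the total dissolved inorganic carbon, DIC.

CA = [HCO3⁻] + 2[CO3²⁻] = (α₁ + 2α₂)·DIC
At pH 7.87: [H⁺]/K1 = 10^-1.90 = 0.012589, K2/[H⁺] = 10^-1.35 = 0.044668
α₁ = 1/(1 + 0.012589 + 0.044668) = 1/1.0573 = 0.9458; α₂ = α₁·K2/[H⁺] = 0.04225
α₁ + 2α₂ = 1.0303
DIC = CA / (α₁ + 2α₂) = 2.30 / 1.0303 = 2.23 mmol/kg

DIC = 2.23 mmol/kg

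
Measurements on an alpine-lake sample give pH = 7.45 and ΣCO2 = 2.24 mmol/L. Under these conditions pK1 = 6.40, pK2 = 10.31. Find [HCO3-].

α₁ = 1 / (1 + [H⁺]/K1 + K2/[H⁺]) = 1 / (1 + 10^-1.05 + 10^-2.86)
   = 1 / (1 + 0.089125 + 0.0013804) = 1/1.0905 = 0.9170
[HCO3⁻] = α₁ × DIC = 0.9170 × 2.24 = 2.05 mmol/L

[HCO3⁻] = 2.05 mmol/L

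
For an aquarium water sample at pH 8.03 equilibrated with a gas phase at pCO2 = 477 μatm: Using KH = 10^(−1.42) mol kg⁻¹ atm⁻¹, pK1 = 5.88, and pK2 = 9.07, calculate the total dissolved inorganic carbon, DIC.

[CO2*] = KH · pCO2 = 10^(−1.42) × 477×10^-6 = 1.814×10^-5 mol/kg
α₀ = 1/(1 + K1/[H⁺] + K1K2/[H⁺]²) = 1/(1 + 10^+2.15 + 10^+1.11) = 0.006446
DIC = [CO2*]/α₀ = 1.814×10^-5 / 0.006446 = 2.81 mmol/kg

DIC = 2.81 mmol/kg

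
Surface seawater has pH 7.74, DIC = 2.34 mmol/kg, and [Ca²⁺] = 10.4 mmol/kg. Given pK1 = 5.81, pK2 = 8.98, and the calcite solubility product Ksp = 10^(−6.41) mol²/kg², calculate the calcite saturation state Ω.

Ω = 3.37

α₂ = 1 / (1 + [H⁺]/K2 + [H⁺]²/(K1K2)) = 1 / (1 + 10^+1.24 + 10^-0.69)
   = 1 / (1 + 17.378 + 0.20417) = 1/18.582 = 0.05381
[CO3²⁻] = α₂ × DIC = 0.05381 × 2.34 = 0.1259 mmol/kg
Ksp = 10^(−6.41) = 3.890×10^-7
Ω = [Ca²⁺][CO3²⁻]/Ksp = (10.4×10^-3)(1.259×10^-4) / 3.890×10^-7 = 3.37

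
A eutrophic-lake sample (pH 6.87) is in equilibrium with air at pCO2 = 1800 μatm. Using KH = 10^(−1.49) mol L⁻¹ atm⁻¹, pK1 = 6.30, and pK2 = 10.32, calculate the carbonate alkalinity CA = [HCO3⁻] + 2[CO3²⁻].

CA = 0.217 mmol/L

[CO2*] = KH · pCO2 = 10^(−1.49) × 1800×10^-6 = 5.825×10^-5 mol/L
α₀ = 1/(1 + K1/[H⁺] + K1K2/[H⁺]²) = 1/(1 + 10^+0.57 + 10^-2.88) = 0.2120
DIC = [CO2*]/α₀ = 5.825×10^-5 / 0.2120 = 0.2747 mmol/L
CA = (α₁ + 2α₂)·DIC = (0.7877 + 2×0.0002795) × 0.2747 = 0.217 mmol/L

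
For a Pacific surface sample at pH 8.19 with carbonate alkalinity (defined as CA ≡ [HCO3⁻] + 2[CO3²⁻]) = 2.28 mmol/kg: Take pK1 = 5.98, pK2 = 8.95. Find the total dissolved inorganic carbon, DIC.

CA = [HCO3⁻] + 2[CO3²⁻] = (α₁ + 2α₂)·DIC
At pH 8.19: [H⁺]/K1 = 10^-2.21 = 0.0061660, K2/[H⁺] = 10^-0.76 = 0.17378
α₁ = 1/(1 + 0.0061660 + 0.17378) = 1/1.1799 = 0.8475; α₂ = α₁·K2/[H⁺] = 0.1473
α₁ + 2α₂ = 1.1421
DIC = CA / (α₁ + 2α₂) = 2.28 / 1.1421 = 2.00 mmol/kg

DIC = 2.00 mmol/kg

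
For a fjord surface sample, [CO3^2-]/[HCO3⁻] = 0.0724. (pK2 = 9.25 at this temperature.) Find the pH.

From K2 = [H⁺][CO3^2-]/[HCO3⁻]:  pH = pK2 + log₁₀([CO3^2-]/[HCO3⁻])
log₁₀(0.0724) = -1.140
pH = 9.25 + (-1.140) = 8.11

pH = 8.11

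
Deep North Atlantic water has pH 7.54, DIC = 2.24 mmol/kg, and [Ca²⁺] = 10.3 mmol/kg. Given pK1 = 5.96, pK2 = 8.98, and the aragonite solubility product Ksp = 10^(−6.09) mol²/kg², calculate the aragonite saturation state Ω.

α₂ = 1 / (1 + [H⁺]/K2 + [H⁺]²/(K1K2)) = 1 / (1 + 10^+1.44 + 10^-0.14)
   = 1 / (1 + 27.542 + 0.72444) = 1/29.267 = 0.03417
[CO3²⁻] = α₂ × DIC = 0.03417 × 2.24 = 0.07654 mmol/kg
Ksp = 10^(−6.09) = 8.128×10^-7
Ω = [Ca²⁺][CO3²⁻]/Ksp = (10.3×10^-3)(7.654×10^-5) / 8.128×10^-7 = 0.970

Ω = 0.970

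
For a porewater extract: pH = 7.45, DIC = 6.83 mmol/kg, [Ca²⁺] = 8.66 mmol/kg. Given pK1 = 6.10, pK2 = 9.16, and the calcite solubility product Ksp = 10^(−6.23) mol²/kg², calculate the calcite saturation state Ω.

α₂ = 1 / (1 + [H⁺]/K2 + [H⁺]²/(K1K2)) = 1 / (1 + 10^+1.71 + 10^+0.36)
   = 1 / (1 + 51.286 + 2.2909) = 1/54.577 = 0.01832
[CO3²⁻] = α₂ × DIC = 0.01832 × 6.83 = 0.1251 mmol/kg
Ksp = 10^(−6.23) = 5.888×10^-7
Ω = [Ca²⁺][CO3²⁻]/Ksp = (8.66×10^-3)(1.251×10^-4) / 5.888×10^-7 = 1.84

Ω = 1.84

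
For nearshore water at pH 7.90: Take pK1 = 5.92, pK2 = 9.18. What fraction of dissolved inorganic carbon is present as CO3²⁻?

α₂ = 1 / (1 + [H⁺]/K2 + [H⁺]²/(K1K2)) = 1 / (1 + 10^+1.28 + 10^-0.70)
   = 1 / (1 + 19.055 + 0.19953) = 1/20.254 = 0.04937

α₂ = 0.0494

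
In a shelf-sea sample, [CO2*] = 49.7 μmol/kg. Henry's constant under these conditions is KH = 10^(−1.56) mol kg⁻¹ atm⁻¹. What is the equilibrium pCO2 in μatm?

KH = 10^(−1.56) = 2.754×10^-2 mol kg⁻¹ atm⁻¹
pCO2 = [CO2*]/KH = 49.7×10^-6 / 2.754×10^-2 = 1.80×10^-3 atm = 1800 μatm

pCO2 = 1800 μatm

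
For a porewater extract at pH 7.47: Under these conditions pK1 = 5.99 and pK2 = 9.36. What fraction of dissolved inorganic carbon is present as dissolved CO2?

α₀ = 0.0317

α₀ = 1 / (1 + K1/[H⁺] + K1K2/[H⁺]²) = 1 / (1 + 10^+1.48 + 10^-0.41)
   = 1 / (1 + 30.200 + 0.38905) = 1/31.589 = 0.03166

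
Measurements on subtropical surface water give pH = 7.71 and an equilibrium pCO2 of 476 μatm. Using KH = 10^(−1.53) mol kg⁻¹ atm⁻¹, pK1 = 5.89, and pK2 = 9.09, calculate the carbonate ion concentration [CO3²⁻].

[CO3²⁻] = 0.0387 mmol/kg

[CO2*] = KH · pCO2 = 10^(−1.53) × 476×10^-6 = 1.405×10^-5 mol/kg
α₀ = 1/(1 + K1/[H⁺] + K1K2/[H⁺]²) = 1/(1 + 10^+1.82 + 10^+0.44) = 0.01432
DIC = [CO2*]/α₀ = 1.405×10^-5 / 0.01432 = 0.9809 mmol/kg
[CO3²⁻] = α₂·DIC; α₂ = 0.03945, so [CO3²⁻] = 0.03945 × 0.9809 = 0.0387 mmol/kg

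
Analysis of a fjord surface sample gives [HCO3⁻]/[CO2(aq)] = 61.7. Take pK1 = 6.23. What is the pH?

From K1 = [H⁺][HCO3⁻]/[CO2(aq)]:  pH = pK1 + log₁₀([HCO3⁻]/[CO2(aq)])
log₁₀(61.7) = +1.790
pH = 6.23 + (+1.790) = 8.02

pH = 8.02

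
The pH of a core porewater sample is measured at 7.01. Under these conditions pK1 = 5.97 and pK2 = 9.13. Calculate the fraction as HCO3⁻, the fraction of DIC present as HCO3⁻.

α₁ = 0.910

α₁ = 1 / (1 + [H⁺]/K1 + K2/[H⁺]) = 1 / (1 + 10^-1.04 + 10^-2.12)
   = 1 / (1 + 0.091201 + 0.0075858) = 1/1.0988 = 0.9101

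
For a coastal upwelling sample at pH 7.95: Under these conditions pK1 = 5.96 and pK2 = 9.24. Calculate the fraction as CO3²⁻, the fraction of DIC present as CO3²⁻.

α₂ = 0.0483

α₂ = 1 / (1 + [H⁺]/K2 + [H⁺]²/(K1K2)) = 1 / (1 + 10^+1.29 + 10^-0.70)
   = 1 / (1 + 19.498 + 0.19953) = 1/20.698 = 0.04831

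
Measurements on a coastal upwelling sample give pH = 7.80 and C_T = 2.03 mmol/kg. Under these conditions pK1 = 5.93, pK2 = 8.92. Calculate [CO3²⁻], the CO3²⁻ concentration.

[CO3²⁻] = 0.141 mmol/kg

α₂ = 1 / (1 + [H⁺]/K2 + [H⁺]²/(K1K2)) = 1 / (1 + 10^+1.12 + 10^-0.75)
   = 1 / (1 + 13.183 + 0.17783) = 1/14.360 = 0.06964
[CO3²⁻] = α₂ × DIC = 0.06964 × 2.03 = 0.141 mmol/kg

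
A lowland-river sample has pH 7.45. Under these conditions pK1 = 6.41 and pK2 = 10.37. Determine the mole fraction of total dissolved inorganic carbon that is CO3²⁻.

α₂ = 1 / (1 + [H⁺]/K2 + [H⁺]²/(K1K2)) = 1 / (1 + 10^+2.92 + 10^+1.88)
   = 1 / (1 + 831.76 + 75.858) = 1/908.62 = 0.001101

α₂ = 0.00110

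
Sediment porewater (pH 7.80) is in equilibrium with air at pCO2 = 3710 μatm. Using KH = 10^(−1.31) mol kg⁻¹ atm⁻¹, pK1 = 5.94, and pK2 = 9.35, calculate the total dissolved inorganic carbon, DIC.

[CO2*] = KH · pCO2 = 10^(−1.31) × 3710×10^-6 = 1.817×10^-4 mol/kg
α₀ = 1/(1 + K1/[H⁺] + K1K2/[H⁺]²) = 1/(1 + 10^+1.86 + 10^+0.31) = 0.01325
DIC = [CO2*]/α₀ = 1.817×10^-4 / 0.01325 = 13.7 mmol/kg

DIC = 13.7 mmol/kg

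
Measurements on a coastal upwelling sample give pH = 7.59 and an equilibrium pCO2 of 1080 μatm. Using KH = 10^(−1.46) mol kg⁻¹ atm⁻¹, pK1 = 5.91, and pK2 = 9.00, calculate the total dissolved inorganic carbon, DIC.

DIC = 1.90 mmol/kg

[CO2*] = KH · pCO2 = 10^(−1.46) × 1080×10^-6 = 3.745×10^-5 mol/kg
α₀ = 1/(1 + K1/[H⁺] + K1K2/[H⁺]²) = 1/(1 + 10^+1.68 + 10^+0.27) = 0.01971
DIC = [CO2*]/α₀ = 3.745×10^-5 / 0.01971 = 1.90 mmol/kg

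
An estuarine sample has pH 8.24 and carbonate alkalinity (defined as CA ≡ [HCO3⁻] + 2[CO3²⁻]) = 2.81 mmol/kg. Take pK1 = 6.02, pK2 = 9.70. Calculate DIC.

CA = [HCO3⁻] + 2[CO3²⁻] = (α₁ + 2α₂)·DIC
At pH 8.24: [H⁺]/K1 = 10^-2.22 = 0.0060256, K2/[H⁺] = 10^-1.46 = 0.034674
α₁ = 1/(1 + 0.0060256 + 0.034674) = 1/1.0407 = 0.9609; α₂ = α₁·K2/[H⁺] = 0.03332
α₁ + 2α₂ = 1.0275
DIC = CA / (α₁ + 2α₂) = 2.81 / 1.0275 = 2.73 mmol/kg

DIC = 2.73 mmol/kg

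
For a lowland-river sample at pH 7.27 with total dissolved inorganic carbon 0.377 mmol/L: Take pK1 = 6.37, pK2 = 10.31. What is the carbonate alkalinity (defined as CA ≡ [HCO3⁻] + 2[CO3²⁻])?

CA = [HCO3⁻] + 2[CO3²⁻] = (α₁ + 2α₂)·DIC
At pH 7.27: [H⁺]/K1 = 10^-0.90 = 0.12589, K2/[H⁺] = 10^-3.04 = 0.00091201
α₁ = 1/(1 + 0.12589 + 0.00091201) = 1/1.1268 = 0.8875; α₂ = α₁·K2/[H⁺] = 0.0008094
α₁ + 2α₂ = 0.8891
CA = 0.8891 × 0.377 = 0.335 mmol/L

CA = 0.335 mmol/L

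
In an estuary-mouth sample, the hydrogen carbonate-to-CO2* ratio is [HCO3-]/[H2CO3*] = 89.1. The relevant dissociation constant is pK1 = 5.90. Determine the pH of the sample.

From K1 = [H⁺][HCO3-]/[H2CO3*]:  pH = pK1 + log₁₀([HCO3-]/[H2CO3*])
log₁₀(89.1) = +1.950
pH = 5.90 + (+1.950) = 7.85

pH = 7.85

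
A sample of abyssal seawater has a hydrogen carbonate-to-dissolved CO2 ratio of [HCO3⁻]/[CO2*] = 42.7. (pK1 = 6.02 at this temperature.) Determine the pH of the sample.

pH = 7.65

From K1 = [H⁺][HCO3⁻]/[CO2*]:  pH = pK1 + log₁₀([HCO3⁻]/[CO2*])
log₁₀(42.7) = +1.630
pH = 6.02 + (+1.630) = 7.65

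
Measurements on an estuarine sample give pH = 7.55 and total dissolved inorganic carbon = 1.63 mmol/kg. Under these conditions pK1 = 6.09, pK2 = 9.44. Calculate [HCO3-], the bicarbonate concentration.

α₁ = 1 / (1 + [H⁺]/K1 + K2/[H⁺]) = 1 / (1 + 10^-1.46 + 10^-1.89)
   = 1 / (1 + 0.034674 + 0.012882) = 1/1.0476 = 0.9546
[HCO3⁻] = α₁ × DIC = 0.9546 × 1.63 = 1.56 mmol/kg

[HCO3⁻] = 1.56 mmol/kg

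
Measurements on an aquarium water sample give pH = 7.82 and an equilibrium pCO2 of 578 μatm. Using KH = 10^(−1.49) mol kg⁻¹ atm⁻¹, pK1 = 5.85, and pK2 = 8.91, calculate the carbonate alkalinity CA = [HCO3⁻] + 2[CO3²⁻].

CA = 2.03 mmol/kg

[CO2*] = KH · pCO2 = 10^(−1.49) × 578×10^-6 = 1.870×10^-5 mol/kg
α₀ = 1/(1 + K1/[H⁺] + K1K2/[H⁺]²) = 1/(1 + 10^+1.97 + 10^+0.88) = 0.009812
DIC = [CO2*]/α₀ = 1.870×10^-5 / 0.009812 = 1.906 mmol/kg
CA = (α₁ + 2α₂)·DIC = (0.9158 + 2×0.07444) × 1.906 = 2.03 mmol/kg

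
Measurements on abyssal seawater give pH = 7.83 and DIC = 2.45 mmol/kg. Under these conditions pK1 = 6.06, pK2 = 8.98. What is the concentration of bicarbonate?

α₁ = 1 / (1 + [H⁺]/K1 + K2/[H⁺]) = 1 / (1 + 10^-1.77 + 10^-1.15)
   = 1 / (1 + 0.016982 + 0.070795) = 1/1.0878 = 0.9193
[HCO3⁻] = α₁ × DIC = 0.9193 × 2.45 = 2.25 mmol/kg

[HCO3⁻] = 2.25 mmol/kg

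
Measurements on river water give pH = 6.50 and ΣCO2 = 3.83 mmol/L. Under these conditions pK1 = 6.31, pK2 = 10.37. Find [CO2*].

[CO2*] = 1.50 mmol/L

α₀ = 1 / (1 + K1/[H⁺] + K1K2/[H⁺]²) = 1 / (1 + 10^+0.19 + 10^-3.68)
   = 1 / (1 + 1.5488 + 0.00020893) = 1/2.5490 = 0.3923
[CO2*] = α₀ × DIC = 0.3923 × 3.83 = 1.50 mmol/L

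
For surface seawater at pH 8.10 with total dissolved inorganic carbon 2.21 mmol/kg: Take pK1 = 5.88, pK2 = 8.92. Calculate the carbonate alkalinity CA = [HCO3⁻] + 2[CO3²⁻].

CA = [HCO3⁻] + 2[CO3²⁻] = (α₁ + 2α₂)·DIC
At pH 8.10: [H⁺]/K1 = 10^-2.22 = 0.0060256, K2/[H⁺] = 10^-0.82 = 0.15136
α₁ = 1/(1 + 0.0060256 + 0.15136) = 1/1.1574 = 0.8640; α₂ = α₁·K2/[H⁺] = 0.1308
α₁ + 2α₂ = 1.1256
CA = 1.1256 × 2.21 = 2.49 mmol/kg

CA = 2.49 mmol/kg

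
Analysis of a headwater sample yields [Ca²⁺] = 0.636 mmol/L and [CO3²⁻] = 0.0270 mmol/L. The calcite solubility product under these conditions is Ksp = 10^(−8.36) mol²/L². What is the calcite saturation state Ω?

Ksp = 10^(−8.36) = 4.365×10^-9
Ω = [Ca²⁺][CO3²⁻]/Ksp = (0.636×10^-3)(0.0270×10^-3) / 4.365×10^-9 = 3.93

Ω = 3.93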